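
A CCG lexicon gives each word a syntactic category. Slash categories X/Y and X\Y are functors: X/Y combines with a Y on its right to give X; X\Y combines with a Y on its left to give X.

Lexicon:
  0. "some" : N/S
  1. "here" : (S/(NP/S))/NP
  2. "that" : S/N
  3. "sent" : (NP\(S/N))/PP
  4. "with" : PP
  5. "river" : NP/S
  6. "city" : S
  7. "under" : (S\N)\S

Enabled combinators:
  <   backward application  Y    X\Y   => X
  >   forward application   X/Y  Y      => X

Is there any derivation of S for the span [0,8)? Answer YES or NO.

YES

[0,8] S   <
  [0,6] N   >
    [0,1] "some" : N/S
    [1,6] S   >
      [1,5] S/(NP/S)   >
        [1,2] "here" : (S/(NP/S))/NP
        [2,5] NP   <
          [2,3] "that" : S/N
          [3,5] NP\(S/N)   >
            [3,4] "sent" : (NP\(S/N))/PP
            [4,5] "with" : PP
      [5,6] "river" : NP/S
  [6,8] S\N   <
    [6,7] "city" : S
    [7,8] "under" : (S\N)\S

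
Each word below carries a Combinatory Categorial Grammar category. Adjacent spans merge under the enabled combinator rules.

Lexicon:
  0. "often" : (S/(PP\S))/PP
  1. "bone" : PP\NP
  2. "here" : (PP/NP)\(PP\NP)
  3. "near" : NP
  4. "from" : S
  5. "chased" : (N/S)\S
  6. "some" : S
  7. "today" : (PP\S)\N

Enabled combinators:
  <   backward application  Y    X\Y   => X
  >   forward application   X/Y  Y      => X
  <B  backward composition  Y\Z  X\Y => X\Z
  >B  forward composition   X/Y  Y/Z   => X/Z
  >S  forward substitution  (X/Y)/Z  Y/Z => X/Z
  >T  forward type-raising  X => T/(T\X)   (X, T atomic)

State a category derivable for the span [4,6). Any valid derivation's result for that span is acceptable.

N/S

[0,8] S   >
  [0,4] S/(PP\S)   >
    [0,1] "often" : (S/(PP\S))/PP
    [1,4] PP   >
      [1,3] PP/NP   <
        [1,2] "bone" : PP\NP
        [2,3] "here" : (PP/NP)\(PP\NP)
      [3,4] "near" : NP
  [4,8] PP\S   <
    [4,7] N   >
      [4,6] N/S   <
        [4,5] "from" : S
        [5,6] "chased" : (N/S)\S
      [6,7] "some" : S
    [7,8] "today" : (PP\S)\N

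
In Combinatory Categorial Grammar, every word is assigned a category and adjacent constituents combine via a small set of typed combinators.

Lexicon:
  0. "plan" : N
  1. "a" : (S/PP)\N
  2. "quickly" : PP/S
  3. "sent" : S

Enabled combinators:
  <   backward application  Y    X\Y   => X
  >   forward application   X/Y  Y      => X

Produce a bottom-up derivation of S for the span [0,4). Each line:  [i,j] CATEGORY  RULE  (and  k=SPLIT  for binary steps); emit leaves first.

[0,1] N  lex  "plan"
[1,2] (S/PP)\N  lex  "a"
[0,2] S/PP  <  k=1
[2,3] PP/S  lex  "quickly"
[3,4] S  lex  "sent"
[2,4] PP  >  k=3
[0,4] S  >  k=2

[0,4] S   >
  [0,2] S/PP   <
    [0,1] "plan" : N
    [1,2] "a" : (S/PP)\N
  [2,4] PP   >
    [2,3] "quickly" : PP/S
    [3,4] "sent" : S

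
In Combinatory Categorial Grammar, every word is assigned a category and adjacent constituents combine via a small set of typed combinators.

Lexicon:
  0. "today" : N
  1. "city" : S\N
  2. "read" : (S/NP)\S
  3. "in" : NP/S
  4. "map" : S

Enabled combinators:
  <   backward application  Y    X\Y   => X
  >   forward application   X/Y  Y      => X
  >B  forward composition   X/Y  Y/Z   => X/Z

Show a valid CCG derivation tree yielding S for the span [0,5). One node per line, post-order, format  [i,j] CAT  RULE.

[0,5] S   >
  [0,3] S/NP   <
    [0,2] S   <
      [0,1] "today" : N
      [1,2] "city" : S\N
    [2,3] "read" : (S/NP)\S
  [3,5] NP   >
    [3,4] "in" : NP/S
    [4,5] "map" : S

[0,1] N  lex  "today"
[1,2] S\N  lex  "city"
[0,2] S  <  k=1
[2,3] (S/NP)\S  lex  "read"
[0,3] S/NP  <  k=2
[3,4] NP/S  lex  "in"
[4,5] S  lex  "map"
[3,5] NP  >  k=4
[0,5] S  >  k=3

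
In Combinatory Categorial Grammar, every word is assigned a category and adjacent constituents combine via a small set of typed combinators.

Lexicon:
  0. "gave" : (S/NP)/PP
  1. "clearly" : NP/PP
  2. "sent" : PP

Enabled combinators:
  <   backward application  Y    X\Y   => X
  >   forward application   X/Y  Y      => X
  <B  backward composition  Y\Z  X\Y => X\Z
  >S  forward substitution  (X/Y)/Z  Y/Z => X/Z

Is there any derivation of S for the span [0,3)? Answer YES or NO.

[0,3] S   >
  [0,2] S/PP   >S
    [0,1] "gave" : (S/NP)/PP
    [1,2] "clearly" : NP/PP
  [2,3] "sent" : PP

YES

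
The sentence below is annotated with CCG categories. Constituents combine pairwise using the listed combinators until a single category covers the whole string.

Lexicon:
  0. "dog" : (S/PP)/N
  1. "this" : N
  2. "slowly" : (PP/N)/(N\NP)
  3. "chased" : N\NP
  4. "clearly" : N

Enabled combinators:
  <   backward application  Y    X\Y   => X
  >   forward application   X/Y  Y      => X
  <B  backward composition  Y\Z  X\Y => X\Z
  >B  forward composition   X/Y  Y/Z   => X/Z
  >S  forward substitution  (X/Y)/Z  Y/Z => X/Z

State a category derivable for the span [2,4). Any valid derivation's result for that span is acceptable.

[0,5] S   >
  [0,2] S/PP   >
    [0,1] "dog" : (S/PP)/N
    [1,2] "this" : N
  [2,5] PP   >
    [2,4] PP/N   >
      [2,3] "slowly" : (PP/N)/(N\NP)
      [3,4] "chased" : N\NP
    [4,5] "clearly" : N

PP/N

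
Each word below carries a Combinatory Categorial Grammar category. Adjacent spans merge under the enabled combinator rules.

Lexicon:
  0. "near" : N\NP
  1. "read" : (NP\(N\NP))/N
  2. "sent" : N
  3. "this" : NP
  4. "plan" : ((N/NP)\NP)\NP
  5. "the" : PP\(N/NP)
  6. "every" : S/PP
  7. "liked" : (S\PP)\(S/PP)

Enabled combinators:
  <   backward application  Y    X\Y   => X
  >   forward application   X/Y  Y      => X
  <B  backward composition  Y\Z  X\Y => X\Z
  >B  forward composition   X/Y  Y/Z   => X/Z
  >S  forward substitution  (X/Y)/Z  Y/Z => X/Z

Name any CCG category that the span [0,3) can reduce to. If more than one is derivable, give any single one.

NP

[0,8] S   <
  [0,6] PP   <
    [0,3] NP   <
      [0,1] "near" : N\NP
      [1,3] NP\(N\NP)   >
        [1,2] "read" : (NP\(N\NP))/N
        [2,3] "sent" : N
    [3,6] PP\NP   <B
      [3,5] (N/NP)\NP   <
        [3,4] "this" : NP
        [4,5] "plan" : ((N/NP)\NP)\NP
      [5,6] "the" : PP\(N/NP)
  [6,8] S\PP   <
    [6,7] "every" : S/PP
    [7,8] "liked" : (S\PP)\(S/PP)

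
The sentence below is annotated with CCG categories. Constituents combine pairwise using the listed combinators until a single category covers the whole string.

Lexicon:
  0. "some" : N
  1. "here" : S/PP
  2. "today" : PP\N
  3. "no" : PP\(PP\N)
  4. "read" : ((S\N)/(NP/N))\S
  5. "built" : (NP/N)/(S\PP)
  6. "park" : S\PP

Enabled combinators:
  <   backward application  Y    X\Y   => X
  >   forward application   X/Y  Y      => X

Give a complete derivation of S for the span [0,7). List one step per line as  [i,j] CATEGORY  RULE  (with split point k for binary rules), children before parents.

[0,7] S   <
  [0,1] "some" : N
  [1,7] S\N   >
    [1,5] (S\N)/(NP/N)   <
      [1,4] S   >
        [1,2] "here" : S/PP
        [2,4] PP   <
          [2,3] "today" : PP\N
          [3,4] "no" : PP\(PP\N)
      [4,5] "read" : ((S\N)/(NP/N))\S
    [5,7] NP/N   >
      [5,6] "built" : (NP/N)/(S\PP)
      [6,7] "park" : S\PP

[0,1] N  lex  "some"
[1,2] S/PP  lex  "here"
[2,3] PP\N  lex  "today"
[3,4] PP\(PP\N)  lex  "no"
[2,4] PP  <  k=3
[1,4] S  >  k=2
[4,5] ((S\N)/(NP/N))\S  lex  "read"
[1,5] (S\N)/(NP/N)  <  k=4
[5,6] (NP/N)/(S\PP)  lex  "built"
[6,7] S\PP  lex  "park"
[5,7] NP/N  >  k=6
[1,7] S\N  >  k=5
[0,7] S  <  k=1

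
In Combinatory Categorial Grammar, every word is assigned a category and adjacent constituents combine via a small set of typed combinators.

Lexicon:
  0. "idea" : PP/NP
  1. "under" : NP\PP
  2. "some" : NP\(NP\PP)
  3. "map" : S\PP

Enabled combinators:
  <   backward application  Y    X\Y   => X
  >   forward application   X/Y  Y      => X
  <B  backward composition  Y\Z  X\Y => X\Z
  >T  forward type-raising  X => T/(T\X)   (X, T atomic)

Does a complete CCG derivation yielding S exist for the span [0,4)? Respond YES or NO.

[0,4] S   <
  [0,3] PP   >
    [0,1] "idea" : PP/NP
    [1,3] NP   <
      [1,2] "under" : NP\PP
      [2,3] "some" : NP\(NP\PP)
  [3,4] "map" : S\PP

YES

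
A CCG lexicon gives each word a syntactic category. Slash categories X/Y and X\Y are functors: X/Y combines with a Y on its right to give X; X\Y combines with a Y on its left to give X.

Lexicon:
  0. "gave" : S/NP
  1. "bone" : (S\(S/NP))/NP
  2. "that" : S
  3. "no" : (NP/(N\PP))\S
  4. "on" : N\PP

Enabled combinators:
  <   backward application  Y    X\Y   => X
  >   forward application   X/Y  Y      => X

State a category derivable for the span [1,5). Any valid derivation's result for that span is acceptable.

[0,5] S   <
  [0,1] "gave" : S/NP
  [1,5] S\(S/NP)   >
    [1,2] "bone" : (S\(S/NP))/NP
    [2,5] NP   >
      [2,4] NP/(N\PP)   <
        [2,3] "that" : S
        [3,4] "no" : (NP/(N\PP))\S
      [4,5] "on" : N\PP

S\(S/NP)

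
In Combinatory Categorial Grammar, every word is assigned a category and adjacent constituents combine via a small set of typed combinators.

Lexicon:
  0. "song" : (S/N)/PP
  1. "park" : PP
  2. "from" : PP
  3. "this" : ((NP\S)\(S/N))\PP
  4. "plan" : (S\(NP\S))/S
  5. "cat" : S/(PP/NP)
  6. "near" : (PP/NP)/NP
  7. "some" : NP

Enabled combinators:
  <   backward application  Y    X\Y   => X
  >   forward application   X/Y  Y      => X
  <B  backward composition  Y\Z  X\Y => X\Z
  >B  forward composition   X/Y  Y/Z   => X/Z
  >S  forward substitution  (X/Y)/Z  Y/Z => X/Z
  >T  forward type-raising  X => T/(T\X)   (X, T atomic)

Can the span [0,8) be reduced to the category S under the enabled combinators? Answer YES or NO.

YES

[0,8] S   <
  [0,4] NP\S   <
    [0,2] S/N   >
      [0,1] "song" : (S/N)/PP
      [1,2] "park" : PP
    [2,4] (NP\S)\(S/N)   <
      [2,3] "from" : PP
      [3,4] "this" : ((NP\S)\(S/N))\PP
  [4,8] S\(NP\S)   >
    [4,5] "plan" : (S\(NP\S))/S
    [5,8] S   >
      [5,7] S/NP   >B
        [5,6] "cat" : S/(PP/NP)
        [6,7] "near" : (PP/NP)/NP
      [7,8] "some" : NP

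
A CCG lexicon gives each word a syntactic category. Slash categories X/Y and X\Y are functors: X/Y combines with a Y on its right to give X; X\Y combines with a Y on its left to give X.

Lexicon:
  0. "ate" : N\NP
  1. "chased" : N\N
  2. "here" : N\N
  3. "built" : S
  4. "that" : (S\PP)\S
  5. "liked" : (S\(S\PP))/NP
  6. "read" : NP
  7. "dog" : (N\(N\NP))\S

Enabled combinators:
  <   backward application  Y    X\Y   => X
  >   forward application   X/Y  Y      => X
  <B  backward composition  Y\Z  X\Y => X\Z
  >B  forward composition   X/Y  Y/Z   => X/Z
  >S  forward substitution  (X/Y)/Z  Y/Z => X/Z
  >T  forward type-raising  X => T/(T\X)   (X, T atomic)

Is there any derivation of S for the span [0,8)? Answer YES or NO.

N\NP N\N N\N S (S\PP)\S (S\(S\PP))/NP NP (N\(N\NP))\S
CKY chart[0,8] = {N, N/(N\N), NP/(NP\N), PP/(PP\N), S/(S\N)}; S ∉ chart

NO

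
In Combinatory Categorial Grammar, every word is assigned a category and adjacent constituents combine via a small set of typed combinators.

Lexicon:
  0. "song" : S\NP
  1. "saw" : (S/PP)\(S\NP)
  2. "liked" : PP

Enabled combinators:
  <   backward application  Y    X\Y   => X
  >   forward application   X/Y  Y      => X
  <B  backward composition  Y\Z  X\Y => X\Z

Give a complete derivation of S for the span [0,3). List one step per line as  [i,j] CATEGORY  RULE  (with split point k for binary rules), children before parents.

[0,1] S\NP  lex  "song"
[1,2] (S/PP)\(S\NP)  lex  "saw"
[0,2] S/PP  <  k=1
[2,3] PP  lex  "liked"
[0,3] S  >  k=2

[0,3] S   >
  [0,2] S/PP   <
    [0,1] "song" : S\NP
    [1,2] "saw" : (S/PP)\(S\NP)
  [2,3] "liked" : PP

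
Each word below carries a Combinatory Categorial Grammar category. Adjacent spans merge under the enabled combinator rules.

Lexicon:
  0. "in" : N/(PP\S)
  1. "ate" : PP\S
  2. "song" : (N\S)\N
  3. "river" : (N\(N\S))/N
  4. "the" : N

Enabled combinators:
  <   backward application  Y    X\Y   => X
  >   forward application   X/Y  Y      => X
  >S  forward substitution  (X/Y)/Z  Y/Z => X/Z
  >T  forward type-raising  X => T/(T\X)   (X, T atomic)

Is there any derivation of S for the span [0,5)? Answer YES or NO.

NO

N/(PP\S) PP\S (N\S)\N (N\(N\S))/N N
CKY chart[0,5] = {N, N/(N\N), NP/(NP\N), PP/(PP\N), S/(S\N)}; S ∉ chart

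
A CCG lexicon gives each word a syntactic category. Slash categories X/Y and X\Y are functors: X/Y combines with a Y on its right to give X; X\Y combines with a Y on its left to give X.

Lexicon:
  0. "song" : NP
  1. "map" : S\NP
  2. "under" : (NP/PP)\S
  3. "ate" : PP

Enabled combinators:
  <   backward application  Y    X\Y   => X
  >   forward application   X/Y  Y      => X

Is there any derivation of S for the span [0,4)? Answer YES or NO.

NO

NP S\NP (NP/PP)\S PP
CKY chart[0,4] = {NP}; S ∉ chart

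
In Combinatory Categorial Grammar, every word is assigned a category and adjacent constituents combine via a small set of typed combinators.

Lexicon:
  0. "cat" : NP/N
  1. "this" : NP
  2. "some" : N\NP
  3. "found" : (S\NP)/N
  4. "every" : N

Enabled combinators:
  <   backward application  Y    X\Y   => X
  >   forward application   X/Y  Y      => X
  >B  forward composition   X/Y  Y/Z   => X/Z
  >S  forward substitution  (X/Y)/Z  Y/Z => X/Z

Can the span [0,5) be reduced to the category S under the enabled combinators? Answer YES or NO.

[0,5] S   <
  [0,3] NP   >
    [0,1] "cat" : NP/N
    [1,3] N   <
      [1,2] "this" : NP
      [2,3] "some" : N\NP
  [3,5] S\NP   >
    [3,4] "found" : (S\NP)/N
    [4,5] "every" : N

YES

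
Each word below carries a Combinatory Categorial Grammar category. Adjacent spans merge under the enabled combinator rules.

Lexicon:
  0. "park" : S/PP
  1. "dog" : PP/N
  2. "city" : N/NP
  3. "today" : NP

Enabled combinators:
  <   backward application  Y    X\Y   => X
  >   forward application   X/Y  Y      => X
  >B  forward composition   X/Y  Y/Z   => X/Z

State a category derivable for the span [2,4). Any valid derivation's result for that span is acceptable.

[0,4] S   >
  [0,2] S/N   >B
    [0,1] "park" : S/PP
    [1,2] "dog" : PP/N
  [2,4] N   >
    [2,3] "city" : N/NP
    [3,4] "today" : NP

N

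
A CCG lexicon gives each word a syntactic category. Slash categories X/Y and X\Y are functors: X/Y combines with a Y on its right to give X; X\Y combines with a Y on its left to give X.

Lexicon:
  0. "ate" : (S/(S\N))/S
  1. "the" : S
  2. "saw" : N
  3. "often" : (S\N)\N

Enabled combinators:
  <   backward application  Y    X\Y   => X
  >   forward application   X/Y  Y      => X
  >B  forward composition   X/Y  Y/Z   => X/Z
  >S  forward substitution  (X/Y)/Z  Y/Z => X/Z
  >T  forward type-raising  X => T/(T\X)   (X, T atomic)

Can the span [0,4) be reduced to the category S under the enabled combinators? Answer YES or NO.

[0,4] S   >
  [0,2] S/(S\N)   >
    [0,1] "ate" : (S/(S\N))/S
    [1,2] "the" : S
  [2,4] S\N   <
    [2,3] "saw" : N
    [3,4] "often" : (S\N)\N

YES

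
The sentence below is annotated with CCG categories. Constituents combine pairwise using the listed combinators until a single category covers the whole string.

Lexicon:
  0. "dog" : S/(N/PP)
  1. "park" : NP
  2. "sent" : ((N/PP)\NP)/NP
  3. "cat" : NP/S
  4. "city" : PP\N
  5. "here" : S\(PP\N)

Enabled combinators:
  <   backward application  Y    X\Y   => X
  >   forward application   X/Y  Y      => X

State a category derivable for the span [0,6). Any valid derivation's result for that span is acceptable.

[0,6] S   >
  [0,1] "dog" : S/(N/PP)
  [1,6] N/PP   <
    [1,2] "park" : NP
    [2,6] (N/PP)\NP   >
      [2,3] "sent" : ((N/PP)\NP)/NP
      [3,6] NP   >
        [3,4] "cat" : NP/S
        [4,6] S   <
          [4,5] "city" : PP\N
          [5,6] "here" : S\(PP\N)

S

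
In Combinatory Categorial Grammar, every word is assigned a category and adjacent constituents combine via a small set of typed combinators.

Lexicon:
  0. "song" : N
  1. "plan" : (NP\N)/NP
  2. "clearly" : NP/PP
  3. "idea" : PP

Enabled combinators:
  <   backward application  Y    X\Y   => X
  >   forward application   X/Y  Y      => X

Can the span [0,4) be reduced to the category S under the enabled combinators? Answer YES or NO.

N (NP\N)/NP NP/PP PP
CKY chart[0,4] = {NP}; S ∉ chart

NO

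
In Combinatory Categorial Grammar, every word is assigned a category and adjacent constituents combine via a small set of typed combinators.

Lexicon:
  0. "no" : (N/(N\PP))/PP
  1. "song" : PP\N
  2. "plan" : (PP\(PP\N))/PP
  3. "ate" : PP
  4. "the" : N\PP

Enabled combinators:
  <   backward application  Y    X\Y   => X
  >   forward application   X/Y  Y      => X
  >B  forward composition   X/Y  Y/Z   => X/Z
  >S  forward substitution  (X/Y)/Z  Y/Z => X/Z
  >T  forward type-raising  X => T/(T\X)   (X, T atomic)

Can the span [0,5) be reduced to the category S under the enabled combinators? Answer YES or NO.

(N/(N\PP))/PP PP\N (PP\(PP\N))/PP PP N\PP
CKY chart[0,5] = {(N/(N\PP))/(PP\N), N, N/(N\N), NP/(NP\N), PP/(PP\N), S/(S\N)}; S ∉ chart

NO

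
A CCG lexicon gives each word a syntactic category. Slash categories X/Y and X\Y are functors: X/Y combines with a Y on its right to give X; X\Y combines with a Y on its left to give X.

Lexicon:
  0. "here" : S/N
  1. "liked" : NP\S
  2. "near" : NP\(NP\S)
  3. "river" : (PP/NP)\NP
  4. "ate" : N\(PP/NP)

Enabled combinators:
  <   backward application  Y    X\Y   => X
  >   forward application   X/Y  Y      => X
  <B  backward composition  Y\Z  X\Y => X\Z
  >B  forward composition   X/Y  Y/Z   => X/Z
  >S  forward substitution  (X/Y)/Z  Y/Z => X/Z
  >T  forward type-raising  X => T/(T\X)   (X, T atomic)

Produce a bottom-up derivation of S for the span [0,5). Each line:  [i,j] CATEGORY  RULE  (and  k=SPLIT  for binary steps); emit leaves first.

[0,1] S/N  lex  "here"
[1,2] NP\S  lex  "liked"
[2,3] NP\(NP\S)  lex  "near"
[1,3] NP  <  k=2
[3,4] (PP/NP)\NP  lex  "river"
[1,4] PP/NP  <  k=3
[4,5] N\(PP/NP)  lex  "ate"
[1,5] N  <  k=4
[0,5] S  >  k=1

[0,5] S   >
  [0,1] "here" : S/N
  [1,5] N   <
    [1,4] PP/NP   <
      [1,3] NP   <
        [1,2] "liked" : NP\S
        [2,3] "near" : NP\(NP\S)
      [3,4] "river" : (PP/NP)\NP
    [4,5] "ate" : N\(PP/NP)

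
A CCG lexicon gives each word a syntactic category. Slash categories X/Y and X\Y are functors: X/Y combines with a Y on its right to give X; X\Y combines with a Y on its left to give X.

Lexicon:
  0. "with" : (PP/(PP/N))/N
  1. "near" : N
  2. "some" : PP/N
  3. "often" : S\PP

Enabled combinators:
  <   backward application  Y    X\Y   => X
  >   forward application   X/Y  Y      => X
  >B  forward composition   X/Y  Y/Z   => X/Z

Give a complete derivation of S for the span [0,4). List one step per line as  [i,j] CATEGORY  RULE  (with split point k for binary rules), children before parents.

[0,1] (PP/(PP/N))/N  lex  "with"
[1,2] N  lex  "near"
[0,2] PP/(PP/N)  >  k=1
[2,3] PP/N  lex  "some"
[0,3] PP  >  k=2
[3,4] S\PP  lex  "often"
[0,4] S  <  k=3

[0,4] S   <
  [0,3] PP   >
    [0,2] PP/(PP/N)   >
      [0,1] "with" : (PP/(PP/N))/N
      [1,2] "near" : N
    [2,3] "some" : PP/N
  [3,4] "often" : S\PP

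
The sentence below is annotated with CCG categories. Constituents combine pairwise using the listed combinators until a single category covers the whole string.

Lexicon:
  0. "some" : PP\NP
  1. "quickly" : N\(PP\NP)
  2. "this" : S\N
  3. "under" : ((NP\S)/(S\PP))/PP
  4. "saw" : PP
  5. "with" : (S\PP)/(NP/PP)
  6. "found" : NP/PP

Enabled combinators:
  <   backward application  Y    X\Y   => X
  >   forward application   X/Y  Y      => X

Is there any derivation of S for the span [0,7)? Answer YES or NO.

NO

PP\NP N\(PP\NP) S\N ((NP\S)/(S\PP))/PP PP (S\PP)/(NP/PP) NP/PP
CKY chart[0,7] = {NP}; S ∉ chart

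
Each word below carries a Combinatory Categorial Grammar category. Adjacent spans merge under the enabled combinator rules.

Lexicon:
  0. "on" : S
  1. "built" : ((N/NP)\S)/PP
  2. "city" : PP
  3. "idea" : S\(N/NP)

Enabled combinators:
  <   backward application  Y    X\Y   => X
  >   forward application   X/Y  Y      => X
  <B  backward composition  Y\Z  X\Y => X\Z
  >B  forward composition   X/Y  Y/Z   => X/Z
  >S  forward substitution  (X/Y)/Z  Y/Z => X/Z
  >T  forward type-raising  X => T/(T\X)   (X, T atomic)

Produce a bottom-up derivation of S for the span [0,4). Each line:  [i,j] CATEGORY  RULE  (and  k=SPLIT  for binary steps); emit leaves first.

[0,4] S   <
  [0,3] N/NP   <
    [0,1] "on" : S
    [1,3] (N/NP)\S   >
      [1,2] "built" : ((N/NP)\S)/PP
      [2,3] "city" : PP
  [3,4] "idea" : S\(N/NP)

[0,1] S  lex  "on"
[1,2] ((N/NP)\S)/PP  lex  "built"
[2,3] PP  lex  "city"
[1,3] (N/NP)\S  >  k=2
[0,3] N/NP  <  k=1
[3,4] S\(N/NP)  lex  "idea"
[0,4] S  <  k=3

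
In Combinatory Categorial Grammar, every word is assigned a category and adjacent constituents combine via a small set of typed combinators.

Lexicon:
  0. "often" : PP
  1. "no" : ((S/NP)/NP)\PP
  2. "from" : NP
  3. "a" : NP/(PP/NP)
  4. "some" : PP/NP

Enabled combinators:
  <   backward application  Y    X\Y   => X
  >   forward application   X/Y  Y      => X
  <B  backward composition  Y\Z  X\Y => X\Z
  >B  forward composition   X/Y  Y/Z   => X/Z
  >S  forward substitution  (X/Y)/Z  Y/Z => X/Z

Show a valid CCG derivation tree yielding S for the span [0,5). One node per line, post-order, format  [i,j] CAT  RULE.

[0,1] PP  lex  "often"
[1,2] ((S/NP)/NP)\PP  lex  "no"
[0,2] (S/NP)/NP  <  k=1
[2,3] NP  lex  "from"
[0,3] S/NP  >  k=2
[3,4] NP/(PP/NP)  lex  "a"
[4,5] PP/NP  lex  "some"
[3,5] NP  >  k=4
[0,5] S  >  k=3

[0,5] S   >
  [0,3] S/NP   >
    [0,2] (S/NP)/NP   <
      [0,1] "often" : PP
      [1,2] "no" : ((S/NP)/NP)\PP
    [2,3] "from" : NP
  [3,5] NP   >
    [3,4] "a" : NP/(PP/NP)
    [4,5] "some" : PP/NP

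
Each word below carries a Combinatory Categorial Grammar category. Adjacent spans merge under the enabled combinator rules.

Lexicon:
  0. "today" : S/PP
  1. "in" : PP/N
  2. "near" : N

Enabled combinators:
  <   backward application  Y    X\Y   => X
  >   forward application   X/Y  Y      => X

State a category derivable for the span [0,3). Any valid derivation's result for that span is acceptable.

[0,3] S   >
  [0,1] "today" : S/PP
  [1,3] PP   >
    [1,2] "in" : PP/N
    [2,3] "near" : N

S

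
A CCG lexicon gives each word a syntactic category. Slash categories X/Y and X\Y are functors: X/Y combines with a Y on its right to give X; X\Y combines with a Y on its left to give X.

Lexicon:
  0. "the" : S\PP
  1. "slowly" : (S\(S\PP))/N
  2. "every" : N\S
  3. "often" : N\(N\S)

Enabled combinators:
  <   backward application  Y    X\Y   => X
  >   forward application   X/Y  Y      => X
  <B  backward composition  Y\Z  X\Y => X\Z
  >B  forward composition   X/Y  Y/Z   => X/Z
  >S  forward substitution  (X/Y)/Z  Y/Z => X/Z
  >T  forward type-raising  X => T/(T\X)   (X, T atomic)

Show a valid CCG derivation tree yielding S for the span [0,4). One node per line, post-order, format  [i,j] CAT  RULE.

[0,1] S\PP  lex  "the"
[1,2] (S\(S\PP))/N  lex  "slowly"
[2,3] N\S  lex  "every"
[3,4] N\(N\S)  lex  "often"
[2,4] N  <  k=3
[1,4] S\(S\PP)  >  k=2
[0,4] S  <  k=1

[0,4] S   <
  [0,1] "the" : S\PP
  [1,4] S\(S\PP)   >
    [1,2] "slowly" : (S\(S\PP))/N
    [2,4] N   <
      [2,3] "every" : N\S
      [3,4] "often" : N\(N\S)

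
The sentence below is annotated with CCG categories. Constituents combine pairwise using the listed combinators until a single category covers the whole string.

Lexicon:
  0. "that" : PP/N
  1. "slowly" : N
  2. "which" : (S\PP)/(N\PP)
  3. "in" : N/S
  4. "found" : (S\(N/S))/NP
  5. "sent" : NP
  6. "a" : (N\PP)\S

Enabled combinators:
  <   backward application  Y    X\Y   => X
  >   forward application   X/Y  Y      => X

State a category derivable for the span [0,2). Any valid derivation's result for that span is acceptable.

PP

[0,7] S   <
  [0,2] PP   >
    [0,1] "that" : PP/N
    [1,2] "slowly" : N
  [2,7] S\PP   >
    [2,3] "which" : (S\PP)/(N\PP)
    [3,7] N\PP   <
      [3,6] S   <
        [3,4] "in" : N/S
        [4,6] S\(N/S)   >
          [4,5] "found" : (S\(N/S))/NP
          [5,6] "sent" : NP
      [6,7] "a" : (N\PP)\S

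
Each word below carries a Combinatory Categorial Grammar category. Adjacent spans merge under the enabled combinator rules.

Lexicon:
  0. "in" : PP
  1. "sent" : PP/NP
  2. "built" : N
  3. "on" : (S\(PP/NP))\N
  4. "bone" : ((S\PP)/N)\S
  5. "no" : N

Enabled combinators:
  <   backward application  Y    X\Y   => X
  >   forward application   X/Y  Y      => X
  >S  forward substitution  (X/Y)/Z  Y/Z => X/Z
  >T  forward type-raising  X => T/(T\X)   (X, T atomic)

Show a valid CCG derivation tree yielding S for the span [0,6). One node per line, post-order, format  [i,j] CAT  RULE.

[0,6] S   >
  [0,1] S/(S\PP)   >T
    [0,1] "in" : PP
  [1,6] S\PP   >
    [1,5] (S\PP)/N   <
      [1,4] S   <
        [1,2] "sent" : PP/NP
        [2,4] S\(PP/NP)   <
          [2,3] "built" : N
          [3,4] "on" : (S\(PP/NP))\N
      [4,5] "bone" : ((S\PP)/N)\S
    [5,6] "no" : N

[0,1] PP  lex  "in"
[0,1] S/(S\PP)  >T
[1,2] PP/NP  lex  "sent"
[2,3] N  lex  "built"
[3,4] (S\(PP/NP))\N  lex  "on"
[2,4] S\(PP/NP)  <  k=3
[1,4] S  <  k=2
[4,5] ((S\PP)/N)\S  lex  "bone"
[1,5] (S\PP)/N  <  k=4
[5,6] N  lex  "no"
[1,6] S\PP  >  k=5
[0,6] S  >  k=1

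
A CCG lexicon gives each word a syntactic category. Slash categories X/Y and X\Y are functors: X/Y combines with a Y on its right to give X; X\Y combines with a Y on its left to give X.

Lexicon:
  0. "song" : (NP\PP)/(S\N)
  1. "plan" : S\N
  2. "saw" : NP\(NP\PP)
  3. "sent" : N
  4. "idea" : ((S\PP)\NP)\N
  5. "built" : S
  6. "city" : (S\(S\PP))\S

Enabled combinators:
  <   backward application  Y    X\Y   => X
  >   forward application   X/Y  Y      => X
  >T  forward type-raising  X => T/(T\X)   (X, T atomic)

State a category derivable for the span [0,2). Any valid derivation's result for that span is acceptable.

[0,7] S   <
  [0,5] S\PP   <
    [0,3] NP   <
      [0,2] NP\PP   >
        [0,1] "song" : (NP\PP)/(S\N)
        [1,2] "plan" : S\N
      [2,3] "saw" : NP\(NP\PP)
    [3,5] (S\PP)\NP   <
      [3,4] "sent" : N
      [4,5] "idea" : ((S\PP)\NP)\N
  [5,7] S\(S\PP)   <
    [5,6] "built" : S
    [6,7] "city" : (S\(S\PP))\S

NP\PP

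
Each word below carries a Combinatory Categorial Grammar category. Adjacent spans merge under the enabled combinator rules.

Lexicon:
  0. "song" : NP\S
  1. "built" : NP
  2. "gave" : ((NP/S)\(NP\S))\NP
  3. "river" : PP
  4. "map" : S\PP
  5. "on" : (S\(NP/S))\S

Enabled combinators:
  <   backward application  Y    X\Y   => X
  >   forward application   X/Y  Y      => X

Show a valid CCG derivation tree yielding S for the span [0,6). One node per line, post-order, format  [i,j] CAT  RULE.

[0,6] S   <
  [0,3] NP/S   <
    [0,1] "song" : NP\S
    [1,3] (NP/S)\(NP\S)   <
      [1,2] "built" : NP
      [2,3] "gave" : ((NP/S)\(NP\S))\NP
  [3,6] S\(NP/S)   <
    [3,5] S   <
      [3,4] "river" : PP
      [4,5] "map" : S\PP
    [5,6] "on" : (S\(NP/S))\S

[0,1] NP\S  lex  "song"
[1,2] NP  lex  "built"
[2,3] ((NP/S)\(NP\S))\NP  lex  "gave"
[1,3] (NP/S)\(NP\S)  <  k=2
[0,3] NP/S  <  k=1
[3,4] PP  lex  "river"
[4,5] S\PP  lex  "map"
[3,5] S  <  k=4
[5,6] (S\(NP/S))\S  lex  "on"
[3,6] S\(NP/S)  <  k=5
[0,6] S  <  k=3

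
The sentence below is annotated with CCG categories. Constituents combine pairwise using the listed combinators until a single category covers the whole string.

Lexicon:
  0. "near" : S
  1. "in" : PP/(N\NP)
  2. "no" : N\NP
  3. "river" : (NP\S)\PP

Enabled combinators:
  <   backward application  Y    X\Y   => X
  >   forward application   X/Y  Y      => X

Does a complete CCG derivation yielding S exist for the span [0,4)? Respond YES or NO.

S PP/(N\NP) N\NP (NP\S)\PP
CKY chart[0,4] = {NP}; S ∉ chart

NO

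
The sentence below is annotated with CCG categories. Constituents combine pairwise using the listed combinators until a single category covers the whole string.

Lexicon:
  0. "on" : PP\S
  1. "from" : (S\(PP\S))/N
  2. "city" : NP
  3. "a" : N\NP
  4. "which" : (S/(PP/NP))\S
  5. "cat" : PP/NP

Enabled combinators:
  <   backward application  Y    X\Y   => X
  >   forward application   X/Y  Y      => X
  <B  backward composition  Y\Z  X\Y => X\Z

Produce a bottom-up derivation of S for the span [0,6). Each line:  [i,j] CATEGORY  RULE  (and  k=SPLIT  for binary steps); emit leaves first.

[0,1] PP\S  lex  "on"
[1,2] (S\(PP\S))/N  lex  "from"
[2,3] NP  lex  "city"
[3,4] N\NP  lex  "a"
[2,4] N  <  k=3
[1,4] S\(PP\S)  >  k=2
[0,4] S  <  k=1
[4,5] (S/(PP/NP))\S  lex  "which"
[0,5] S/(PP/NP)  <  k=4
[5,6] PP/NP  lex  "cat"
[0,6] S  >  k=5

[0,6] S   >
  [0,5] S/(PP/NP)   <
    [0,4] S   <
      [0,1] "on" : PP\S
      [1,4] S\(PP\S)   >
        [1,2] "from" : (S\(PP\S))/N
        [2,4] N   <
          [2,3] "city" : NP
          [3,4] "a" : N\NP
    [4,5] "which" : (S/(PP/NP))\S
  [5,6] "cat" : PP/NP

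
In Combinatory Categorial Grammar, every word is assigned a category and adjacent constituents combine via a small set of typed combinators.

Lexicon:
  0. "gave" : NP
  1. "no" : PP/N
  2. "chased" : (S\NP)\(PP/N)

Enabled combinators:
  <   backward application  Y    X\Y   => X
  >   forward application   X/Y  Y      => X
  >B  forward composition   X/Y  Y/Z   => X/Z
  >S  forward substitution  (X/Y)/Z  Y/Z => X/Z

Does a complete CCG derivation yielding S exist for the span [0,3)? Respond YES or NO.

YES

[0,3] S   <
  [0,1] "gave" : NP
  [1,3] S\NP   <
    [1,2] "no" : PP/N
    [2,3] "chased" : (S\NP)\(PP/N)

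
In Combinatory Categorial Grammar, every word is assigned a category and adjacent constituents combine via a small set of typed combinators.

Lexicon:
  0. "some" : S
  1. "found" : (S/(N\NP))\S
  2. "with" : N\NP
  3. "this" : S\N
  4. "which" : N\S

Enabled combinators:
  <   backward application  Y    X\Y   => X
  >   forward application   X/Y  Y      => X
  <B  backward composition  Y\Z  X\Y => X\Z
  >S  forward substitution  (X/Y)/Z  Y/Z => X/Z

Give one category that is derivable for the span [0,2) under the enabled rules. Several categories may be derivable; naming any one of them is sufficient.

[0,5] S   >
  [0,2] S/(N\NP)   <
    [0,1] "some" : S
    [1,2] "found" : (S/(N\NP))\S
  [2,5] N\NP   <B
    [2,3] "with" : N\NP
    [3,5] N\N   <B
      [3,4] "this" : S\N
      [4,5] "which" : N\S

S/(N\NP)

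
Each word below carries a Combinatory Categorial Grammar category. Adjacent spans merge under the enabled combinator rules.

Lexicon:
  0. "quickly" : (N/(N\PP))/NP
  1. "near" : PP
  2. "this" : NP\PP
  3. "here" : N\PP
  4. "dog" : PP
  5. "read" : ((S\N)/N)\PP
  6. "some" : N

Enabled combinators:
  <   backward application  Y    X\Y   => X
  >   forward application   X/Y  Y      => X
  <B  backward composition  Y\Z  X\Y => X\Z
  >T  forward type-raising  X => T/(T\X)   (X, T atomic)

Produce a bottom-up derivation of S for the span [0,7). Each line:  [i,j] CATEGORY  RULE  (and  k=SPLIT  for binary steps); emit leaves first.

[0,1] (N/(N\PP))/NP  lex  "quickly"
[1,2] PP  lex  "near"
[1,2] NP/(NP\PP)  >T
[2,3] NP\PP  lex  "this"
[1,3] NP  >  k=2
[0,3] N/(N\PP)  >  k=1
[3,4] N\PP  lex  "here"
[0,4] N  >  k=3
[4,5] PP  lex  "dog"
[5,6] ((S\N)/N)\PP  lex  "read"
[4,6] (S\N)/N  <  k=5
[6,7] N  lex  "some"
[4,7] S\N  >  k=6
[0,7] S  <  k=4

[0,7] S   <
  [0,4] N   >
    [0,3] N/(N\PP)   >
      [0,1] "quickly" : (N/(N\PP))/NP
      [1,3] NP   >
        [1,2] NP/(NP\PP)   >T
          [1,2] "near" : PP
        [2,3] "this" : NP\PP
    [3,4] "here" : N\PP
  [4,7] S\N   >
    [4,6] (S\N)/N   <
      [4,5] "dog" : PP
      [5,6] "read" : ((S\N)/N)\PP
    [6,7] "some" : N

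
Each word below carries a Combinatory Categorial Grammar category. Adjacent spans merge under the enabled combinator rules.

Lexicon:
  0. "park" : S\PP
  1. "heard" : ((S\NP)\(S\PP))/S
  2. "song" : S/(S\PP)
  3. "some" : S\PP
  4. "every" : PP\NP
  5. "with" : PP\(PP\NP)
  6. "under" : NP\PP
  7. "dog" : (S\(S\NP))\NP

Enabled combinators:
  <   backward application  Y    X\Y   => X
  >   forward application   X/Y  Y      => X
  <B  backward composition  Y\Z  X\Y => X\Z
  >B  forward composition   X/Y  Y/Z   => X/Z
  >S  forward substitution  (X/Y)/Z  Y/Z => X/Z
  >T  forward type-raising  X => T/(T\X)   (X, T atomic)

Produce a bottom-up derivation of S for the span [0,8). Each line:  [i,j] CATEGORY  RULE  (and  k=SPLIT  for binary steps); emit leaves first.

[0,8] S   <
  [0,4] S\NP   <
    [0,1] "park" : S\PP
    [1,4] (S\NP)\(S\PP)   >
      [1,2] "heard" : ((S\NP)\(S\PP))/S
      [2,4] S   >
        [2,3] "song" : S/(S\PP)
        [3,4] "some" : S\PP
  [4,8] S\(S\NP)   <
    [4,7] NP   <
      [4,6] PP   <
        [4,5] "every" : PP\NP
        [5,6] "with" : PP\(PP\NP)
      [6,7] "under" : NP\PP
    [7,8] "dog" : (S\(S\NP))\NP

[0,1] S\PP  lex  "park"
[1,2] ((S\NP)\(S\PP))/S  lex  "heard"
[2,3] S/(S\PP)  lex  "song"
[3,4] S\PP  lex  "some"
[2,4] S  >  k=3
[1,4] (S\NP)\(S\PP)  >  k=2
[0,4] S\NP  <  k=1
[4,5] PP\NP  lex  "every"
[5,6] PP\(PP\NP)  lex  "with"
[4,6] PP  <  k=5
[6,7] NP\PP  lex  "under"
[4,7] NP  <  k=6
[7,8] (S\(S\NP))\NP  lex  "dog"
[4,8] S\(S\NP)  <  k=7
[0,8] S  <  k=4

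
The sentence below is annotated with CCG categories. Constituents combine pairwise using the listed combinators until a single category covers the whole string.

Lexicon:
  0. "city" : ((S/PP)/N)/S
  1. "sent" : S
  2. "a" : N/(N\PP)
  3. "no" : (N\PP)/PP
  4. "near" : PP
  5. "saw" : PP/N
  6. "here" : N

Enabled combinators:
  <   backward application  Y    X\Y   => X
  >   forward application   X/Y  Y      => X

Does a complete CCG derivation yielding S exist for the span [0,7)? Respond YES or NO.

[0,7] S   >
  [0,5] S/PP   >
    [0,2] (S/PP)/N   >
      [0,1] "city" : ((S/PP)/N)/S
      [1,2] "sent" : S
    [2,5] N   >
      [2,3] "a" : N/(N\PP)
      [3,5] N\PP   >
        [3,4] "no" : (N\PP)/PP
        [4,5] "near" : PP
  [5,7] PP   >
    [5,6] "saw" : PP/N
    [6,7] "here" : N

YES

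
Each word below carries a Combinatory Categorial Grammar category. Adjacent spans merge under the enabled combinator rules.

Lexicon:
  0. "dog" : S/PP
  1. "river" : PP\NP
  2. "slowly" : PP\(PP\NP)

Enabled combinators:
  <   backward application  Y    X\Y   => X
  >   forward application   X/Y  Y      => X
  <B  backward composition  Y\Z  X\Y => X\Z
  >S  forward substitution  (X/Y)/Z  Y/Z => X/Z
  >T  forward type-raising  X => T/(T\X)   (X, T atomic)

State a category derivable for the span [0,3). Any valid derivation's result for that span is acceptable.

[0,3] S   >
  [0,1] "dog" : S/PP
  [1,3] PP   <
    [1,2] "river" : PP\NP
    [2,3] "slowly" : PP\(PP\NP)

S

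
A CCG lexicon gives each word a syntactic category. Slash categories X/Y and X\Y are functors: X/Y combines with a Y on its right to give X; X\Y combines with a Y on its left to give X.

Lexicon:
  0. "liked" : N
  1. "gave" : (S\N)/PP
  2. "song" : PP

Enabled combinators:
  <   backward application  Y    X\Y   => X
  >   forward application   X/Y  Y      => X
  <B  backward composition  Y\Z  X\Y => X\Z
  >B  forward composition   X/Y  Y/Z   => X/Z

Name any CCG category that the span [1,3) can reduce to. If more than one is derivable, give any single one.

[0,3] S   <
  [0,1] "liked" : N
  [1,3] S\N   >
    [1,2] "gave" : (S\N)/PP
    [2,3] "song" : PP

S\N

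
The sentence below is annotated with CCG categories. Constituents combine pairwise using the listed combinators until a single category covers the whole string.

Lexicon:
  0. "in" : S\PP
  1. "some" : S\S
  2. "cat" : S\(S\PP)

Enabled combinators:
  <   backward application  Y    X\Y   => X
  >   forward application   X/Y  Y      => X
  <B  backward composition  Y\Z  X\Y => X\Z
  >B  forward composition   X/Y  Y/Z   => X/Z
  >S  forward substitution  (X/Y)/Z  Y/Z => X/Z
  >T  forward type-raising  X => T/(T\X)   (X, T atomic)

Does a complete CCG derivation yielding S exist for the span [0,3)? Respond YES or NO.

YES

[0,3] S   <
  [0,2] S\PP   <B
    [0,1] "in" : S\PP
    [1,2] "some" : S\S
  [2,3] "cat" : S\(S\PP)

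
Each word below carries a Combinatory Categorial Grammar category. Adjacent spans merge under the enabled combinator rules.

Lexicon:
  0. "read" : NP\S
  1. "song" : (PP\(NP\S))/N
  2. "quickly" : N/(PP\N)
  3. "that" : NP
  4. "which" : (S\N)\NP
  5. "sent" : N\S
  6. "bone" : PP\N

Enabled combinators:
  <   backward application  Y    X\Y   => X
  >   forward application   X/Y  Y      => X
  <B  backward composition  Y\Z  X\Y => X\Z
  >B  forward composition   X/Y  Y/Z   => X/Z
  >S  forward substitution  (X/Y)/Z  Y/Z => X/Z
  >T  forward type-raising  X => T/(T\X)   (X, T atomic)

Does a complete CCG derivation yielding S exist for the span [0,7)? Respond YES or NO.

NP\S (PP\(NP\S))/N N/(PP\N) NP (S\N)\NP N\S PP\N
CKY chart[0,7] = {N/(N\PP), NP/(NP\PP), PP, PP/(PP\PP), S/(S\PP)}; S ∉ chart

NO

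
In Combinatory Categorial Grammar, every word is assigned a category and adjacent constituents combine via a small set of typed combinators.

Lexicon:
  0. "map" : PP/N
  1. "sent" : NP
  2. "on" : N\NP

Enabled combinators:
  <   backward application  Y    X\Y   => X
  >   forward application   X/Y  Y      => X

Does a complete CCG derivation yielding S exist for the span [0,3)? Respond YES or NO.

PP/N NP N\NP
CKY chart[0,3] = {PP}; S ∉ chart

NO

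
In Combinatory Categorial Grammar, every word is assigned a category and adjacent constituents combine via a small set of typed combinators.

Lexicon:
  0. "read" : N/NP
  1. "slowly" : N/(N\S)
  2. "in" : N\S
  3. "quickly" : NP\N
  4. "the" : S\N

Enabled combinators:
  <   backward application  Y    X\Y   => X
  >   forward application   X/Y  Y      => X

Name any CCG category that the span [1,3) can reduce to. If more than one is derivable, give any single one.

N

[0,5] S   <
  [0,4] N   >
    [0,1] "read" : N/NP
    [1,4] NP   <
      [1,3] N   >
        [1,2] "slowly" : N/(N\S)
        [2,3] "in" : N\S
      [3,4] "quickly" : NP\N
  [4,5] "the" : S\N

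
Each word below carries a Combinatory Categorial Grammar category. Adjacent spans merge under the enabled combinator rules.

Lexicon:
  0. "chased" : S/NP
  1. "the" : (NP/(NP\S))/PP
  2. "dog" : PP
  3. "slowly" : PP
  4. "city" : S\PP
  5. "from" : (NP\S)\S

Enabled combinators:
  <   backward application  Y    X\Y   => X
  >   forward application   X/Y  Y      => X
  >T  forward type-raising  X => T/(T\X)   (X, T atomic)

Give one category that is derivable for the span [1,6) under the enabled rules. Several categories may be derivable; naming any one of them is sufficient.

[0,6] S   >
  [0,1] "chased" : S/NP
  [1,6] NP   >
    [1,3] NP/(NP\S)   >
      [1,2] "the" : (NP/(NP\S))/PP
      [2,3] "dog" : PP
    [3,6] NP\S   <
      [3,5] S   >
        [3,4] S/(S\PP)   >T
          [3,4] "slowly" : PP
        [4,5] "city" : S\PP
      [5,6] "from" : (NP\S)\S

NP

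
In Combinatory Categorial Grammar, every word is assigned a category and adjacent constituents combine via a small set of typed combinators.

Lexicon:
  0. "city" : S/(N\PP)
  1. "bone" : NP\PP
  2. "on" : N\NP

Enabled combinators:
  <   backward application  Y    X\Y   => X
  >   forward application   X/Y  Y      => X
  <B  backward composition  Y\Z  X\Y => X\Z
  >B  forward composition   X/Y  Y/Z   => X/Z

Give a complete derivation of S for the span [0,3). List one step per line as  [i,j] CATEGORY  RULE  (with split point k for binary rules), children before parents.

[0,3] S   >
  [0,1] "city" : S/(N\PP)
  [1,3] N\PP   <B
    [1,2] "bone" : NP\PP
    [2,3] "on" : N\NP

[0,1] S/(N\PP)  lex  "city"
[1,2] NP\PP  lex  "bone"
[2,3] N\NP  lex  "on"
[1,3] N\PP  <B  k=2
[0,3] S  >  k=1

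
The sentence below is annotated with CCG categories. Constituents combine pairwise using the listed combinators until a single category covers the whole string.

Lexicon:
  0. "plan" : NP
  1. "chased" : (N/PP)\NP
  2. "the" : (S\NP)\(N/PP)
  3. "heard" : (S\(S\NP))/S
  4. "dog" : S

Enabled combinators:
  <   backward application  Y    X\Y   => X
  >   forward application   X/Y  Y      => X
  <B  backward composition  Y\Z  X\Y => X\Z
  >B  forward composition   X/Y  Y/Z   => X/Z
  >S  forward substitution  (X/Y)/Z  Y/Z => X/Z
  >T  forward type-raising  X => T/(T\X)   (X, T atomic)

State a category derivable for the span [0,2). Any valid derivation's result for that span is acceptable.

N/PP

[0,5] S   <
  [0,3] S\NP   <
    [0,2] N/PP   <
      [0,1] "plan" : NP
      [1,2] "chased" : (N/PP)\NP
    [2,3] "the" : (S\NP)\(N/PP)
  [3,5] S\(S\NP)   >
    [3,4] "heard" : (S\(S\NP))/S
    [4,5] "dog" : S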